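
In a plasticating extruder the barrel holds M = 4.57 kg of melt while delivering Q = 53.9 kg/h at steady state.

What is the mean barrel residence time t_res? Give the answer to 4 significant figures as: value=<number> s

Q_s = Q / 3600 = 53.9 / 3600 = 0.0149722 kg/s
t_res = M / Q_s = 4.57 / 0.0149722 = 305.232 s

value=305.2 s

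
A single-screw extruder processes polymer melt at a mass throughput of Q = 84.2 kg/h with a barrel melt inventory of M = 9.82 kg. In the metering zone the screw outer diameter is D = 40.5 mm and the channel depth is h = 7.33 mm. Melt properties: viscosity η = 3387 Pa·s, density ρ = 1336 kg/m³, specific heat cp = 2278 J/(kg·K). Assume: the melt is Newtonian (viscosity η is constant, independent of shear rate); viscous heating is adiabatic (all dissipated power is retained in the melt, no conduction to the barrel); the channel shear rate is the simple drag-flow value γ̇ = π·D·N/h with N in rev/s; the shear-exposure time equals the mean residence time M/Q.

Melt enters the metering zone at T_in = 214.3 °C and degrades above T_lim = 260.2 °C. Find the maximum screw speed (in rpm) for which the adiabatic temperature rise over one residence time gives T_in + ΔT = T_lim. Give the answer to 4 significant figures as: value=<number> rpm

Convert throughput: Q = 84.2 kg/h = 84.2/3600 = 0.0233889 kg/s
Mean residence time: t_res = M/Q_s = 9.82 kg / 0.0233889 kg/s = 419.857 s
Geometry in SI: D = 40.5 mm → 0.0405 m, h = 7.33 mm → 0.00733 m
Allowable rise: ΔT_a = T_lim − T_in = 260.2 − 214.3 = 45.9 K
Invert ΔT = ηγ̇²t_res/(ρcp) for γ̇: γ̇_max² = ΔT_a ρ cp / (η t_res) = 45.9·1336·2278 / (3387·419.857) = 98.2326 s⁻²
γ̇_max = √98.2326 = 9.91124 s⁻¹
N_max = γ̇_max h / (πD) = 9.91124·0.00733/(π·0.0405) = 0.570988 rev/s → ×60 = 34.2593 rpm

value=34.26 rpm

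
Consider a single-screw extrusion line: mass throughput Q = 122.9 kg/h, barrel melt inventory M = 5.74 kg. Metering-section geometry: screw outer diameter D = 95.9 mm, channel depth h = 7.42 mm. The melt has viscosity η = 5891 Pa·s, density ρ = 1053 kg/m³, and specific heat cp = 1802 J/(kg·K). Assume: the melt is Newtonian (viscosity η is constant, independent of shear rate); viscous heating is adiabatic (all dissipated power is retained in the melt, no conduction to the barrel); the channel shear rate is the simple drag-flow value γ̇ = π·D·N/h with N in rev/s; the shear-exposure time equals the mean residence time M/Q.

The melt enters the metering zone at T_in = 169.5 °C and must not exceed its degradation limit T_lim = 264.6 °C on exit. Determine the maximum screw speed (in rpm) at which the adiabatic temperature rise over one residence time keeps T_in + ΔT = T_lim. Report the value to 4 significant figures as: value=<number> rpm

Convert throughput: Q = 122.9 kg/h = 122.9/3600 = 0.0341389 kg/s
t_res = M / Q_s = 5.74 / 0.0341389 = 168.137 s
Geometry in SI: D = 95.9 mm → 0.0959 m, h = 7.42 mm → 0.00742 m
ΔT_a = T_lim − T_in = 264.6 − 169.5 = 95.1 K
γ̇_max² = ΔT_a·ρ·cp/(η·t_res) = 95.1·1053·1802/(5891·168.137) = 182.185 s⁻²
Take the square root: γ̇_max = √(182.185) = 13.4976 s⁻¹
Solve γ̇ = πDN/h for N: N_max = γ̇_max·h/(π·D) = 13.4976 × 0.00742 / (π × 0.0959) = 0.332423 rev/s = 19.9454 rpm

value=19.95 rpm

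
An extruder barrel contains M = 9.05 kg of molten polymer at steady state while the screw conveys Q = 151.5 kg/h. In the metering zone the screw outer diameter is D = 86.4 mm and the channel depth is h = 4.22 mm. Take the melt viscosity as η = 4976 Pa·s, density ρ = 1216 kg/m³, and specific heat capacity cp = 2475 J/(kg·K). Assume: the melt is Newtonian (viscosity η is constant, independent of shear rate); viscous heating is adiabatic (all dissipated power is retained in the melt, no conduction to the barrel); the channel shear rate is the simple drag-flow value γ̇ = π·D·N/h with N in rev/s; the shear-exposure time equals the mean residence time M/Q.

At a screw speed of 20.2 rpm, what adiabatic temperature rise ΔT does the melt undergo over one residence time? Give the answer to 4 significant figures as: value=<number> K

Convert throughput: Q = 151.5 kg/h = 151.5/3600 = 0.0420833 kg/s
t_res = M / Q_s = 9.05 / 0.0420833 = 215.05 s
Convert to SI: D = 0.0864 m, h = 0.00422 m, N = 20.2/60 = 0.336667 rev/s
Shear rate: γ̇ = πDN/h = π·0.0864·0.336667/0.00422 = 21.6547 s⁻¹
ΔT = η·γ̇²·t_res/(ρ·cp) = [4976 × 21.6547² × 215.05] / [1216 × 2475] = 166.73 K

value=166.7 K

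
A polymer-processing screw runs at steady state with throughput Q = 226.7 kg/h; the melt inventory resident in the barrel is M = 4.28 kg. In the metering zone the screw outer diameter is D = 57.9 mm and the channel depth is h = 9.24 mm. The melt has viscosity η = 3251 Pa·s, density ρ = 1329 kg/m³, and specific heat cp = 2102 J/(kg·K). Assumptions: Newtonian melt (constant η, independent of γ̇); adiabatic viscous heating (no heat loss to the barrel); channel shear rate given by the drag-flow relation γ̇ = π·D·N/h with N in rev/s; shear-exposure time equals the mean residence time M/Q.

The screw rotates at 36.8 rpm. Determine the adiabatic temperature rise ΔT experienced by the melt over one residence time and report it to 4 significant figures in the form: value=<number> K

value=11.53 K

Throughput in SI: Q_s = 226.7 kg/h ÷ 3600 s/h = 0.0629722 kg/s
Mean residence time: t_res = M/Q_s = 4.28 kg / 0.0629722 kg/s = 67.9665 s
Convert to SI: D = 0.0579 m, h = 0.00924 m, N = 36.8/60 = 0.613333 rev/s
Shear rate: γ̇ = πDN/h = π·0.0579·0.613333/0.00924 = 12.0741 s⁻¹
Adiabatic rise: ΔT = η γ̇² t_res / (ρ cp) = 3251·(12.0741)²·67.9665 / (1329·2102) = 11.5308 K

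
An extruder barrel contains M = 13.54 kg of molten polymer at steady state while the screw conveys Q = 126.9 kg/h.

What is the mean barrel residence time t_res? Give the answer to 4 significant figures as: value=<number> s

Throughput in SI: Q_s = 126.9 kg/h ÷ 3600 s/h = 0.03525 kg/s
t_res = M / Q_s = 13.54 / 0.03525 = 384.113 s

value=384.1 s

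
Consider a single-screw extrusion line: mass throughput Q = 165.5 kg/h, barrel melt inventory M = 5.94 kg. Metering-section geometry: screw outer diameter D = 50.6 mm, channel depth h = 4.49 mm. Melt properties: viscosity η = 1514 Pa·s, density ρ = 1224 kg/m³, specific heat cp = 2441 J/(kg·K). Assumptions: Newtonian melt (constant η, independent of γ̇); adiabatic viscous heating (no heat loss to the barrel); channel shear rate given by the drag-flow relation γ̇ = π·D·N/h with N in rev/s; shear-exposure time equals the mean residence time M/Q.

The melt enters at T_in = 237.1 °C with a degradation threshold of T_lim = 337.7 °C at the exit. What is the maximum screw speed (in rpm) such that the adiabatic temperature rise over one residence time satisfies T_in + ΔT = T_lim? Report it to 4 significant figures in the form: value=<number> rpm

value=66.43 rpm

Throughput in SI: Q_s = 165.5 kg/h ÷ 3600 s/h = 0.0459722 kg/s
t_res = M / Q_s = 5.94 ÷ 0.0459722 = 129.208 s
Convert to metres: D = 0.0506 m, h = 0.00449 m
ΔT_a = T_lim − T_in = 337.7 °C − 237.1 °C = 100.6 K
γ̇_max² = ΔT_a·ρ·cp / (η·t_res) = [100.6 × 1224 × 2441] / [1514 × 129.208] = 1536.49 s⁻²
Take the square root: γ̇_max = √(1536.49) = 39.1981 s⁻¹
N_max = γ̇_max h / (πD) = 39.1981·0.00449/(π·0.0506) = 1.10716 rev/s → ×60 = 66.4297 rpm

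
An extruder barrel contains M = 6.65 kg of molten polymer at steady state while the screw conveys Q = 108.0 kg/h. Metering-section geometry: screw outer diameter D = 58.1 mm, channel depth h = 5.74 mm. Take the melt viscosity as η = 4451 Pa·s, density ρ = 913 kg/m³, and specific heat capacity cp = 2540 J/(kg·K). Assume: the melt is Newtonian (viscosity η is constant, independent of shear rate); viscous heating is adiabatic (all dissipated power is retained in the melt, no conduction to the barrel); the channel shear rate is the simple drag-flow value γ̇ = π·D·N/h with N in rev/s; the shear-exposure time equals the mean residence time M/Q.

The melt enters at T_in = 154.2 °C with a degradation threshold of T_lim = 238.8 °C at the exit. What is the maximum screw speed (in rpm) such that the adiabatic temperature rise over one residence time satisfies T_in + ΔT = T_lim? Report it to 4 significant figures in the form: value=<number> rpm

Throughput in SI: Q_s = 108.0 kg/h ÷ 3600 s/h = 0.03 kg/s
t_res = M / Q_s = 6.65 / 0.03 = 221.667 s
D = 58.1 mm = 0.0581 m;  h = 5.74 mm = 0.00574 m
ΔT_a = T_lim − T_in = 238.8 − 154.2 = 84.6 K
Invert ΔT = ηγ̇²t_res/(ρcp) for γ̇: γ̇_max² = ΔT_a ρ cp / (η t_res) = 84.6·913·2540 / (4451·221.667) = 198.846 s⁻²
γ̇_max = √198.846 = 14.1013 s⁻¹
N_max = γ̇_max h / (πD) = 14.1013·0.00574/(π·0.0581) = 0.44345 rev/s → ×60 = 26.607 rpm

value=26.61 rpm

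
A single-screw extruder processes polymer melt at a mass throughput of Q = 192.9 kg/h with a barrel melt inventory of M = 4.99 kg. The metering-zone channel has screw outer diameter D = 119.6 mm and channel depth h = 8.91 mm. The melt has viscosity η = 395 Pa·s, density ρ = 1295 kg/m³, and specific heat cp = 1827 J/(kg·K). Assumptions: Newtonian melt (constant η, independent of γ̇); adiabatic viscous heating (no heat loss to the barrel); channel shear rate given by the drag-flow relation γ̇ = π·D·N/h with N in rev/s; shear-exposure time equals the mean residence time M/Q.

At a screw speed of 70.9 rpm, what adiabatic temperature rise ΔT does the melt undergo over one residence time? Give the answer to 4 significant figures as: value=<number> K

value=38.61 K

Convert throughput: Q = 192.9 kg/h = 192.9/3600 = 0.0535833 kg/s
t_res = M / Q_s = 4.99 / 0.0535833 = 93.126 s
Geometry in metres: D = 119.6 mm → 0.1196 m, h = 8.91 mm → 0.00891 m; screw speed N = 70.9 rpm = 1.18167 rev/s
Shear rate: γ̇ = πDN/h = π·0.1196·1.18167/0.00891 = 49.8309 s⁻¹
ΔT = η·γ̇²·t_res/(ρ·cp) = [395 × 49.8309² × 93.126] / [1295 × 1827] = 38.6061 K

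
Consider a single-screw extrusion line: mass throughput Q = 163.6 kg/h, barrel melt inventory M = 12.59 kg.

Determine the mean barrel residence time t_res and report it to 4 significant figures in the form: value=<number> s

value=277.0 s

Throughput in SI: Q_s = 163.6 kg/h ÷ 3600 s/h = 0.0454444 kg/s
Mean residence time: t_res = M/Q_s = 12.59 kg / 0.0454444 kg/s = 277.042 s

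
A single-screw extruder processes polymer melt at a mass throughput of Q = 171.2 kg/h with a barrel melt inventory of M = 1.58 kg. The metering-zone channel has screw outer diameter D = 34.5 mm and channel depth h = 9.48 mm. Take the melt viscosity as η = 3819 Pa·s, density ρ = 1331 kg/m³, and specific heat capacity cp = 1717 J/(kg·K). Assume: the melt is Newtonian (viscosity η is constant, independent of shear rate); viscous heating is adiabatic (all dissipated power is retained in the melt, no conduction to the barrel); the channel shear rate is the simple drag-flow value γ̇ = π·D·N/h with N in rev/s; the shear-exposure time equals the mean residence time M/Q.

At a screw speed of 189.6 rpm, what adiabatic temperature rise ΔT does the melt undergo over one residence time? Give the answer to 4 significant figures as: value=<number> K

Convert throughput: Q = 171.2 kg/h = 171.2/3600 = 0.0475556 kg/s
t_res = M / Q_s = 1.58 ÷ 0.0475556 = 33.2243 s
Convert to SI: D = 0.0345 m, h = 0.00948 m, N = 189.6/60 = 3.16 rev/s
Shear rate: γ̇ = πDN/h = π·0.0345·3.16/0.00948 = 36.1283 s⁻¹
ΔT = η·γ̇²·t_res/(ρ·cp) = [3819 × 36.1283² × 33.2243] / [1331 × 1717] = 72.469 K

value=72.47 K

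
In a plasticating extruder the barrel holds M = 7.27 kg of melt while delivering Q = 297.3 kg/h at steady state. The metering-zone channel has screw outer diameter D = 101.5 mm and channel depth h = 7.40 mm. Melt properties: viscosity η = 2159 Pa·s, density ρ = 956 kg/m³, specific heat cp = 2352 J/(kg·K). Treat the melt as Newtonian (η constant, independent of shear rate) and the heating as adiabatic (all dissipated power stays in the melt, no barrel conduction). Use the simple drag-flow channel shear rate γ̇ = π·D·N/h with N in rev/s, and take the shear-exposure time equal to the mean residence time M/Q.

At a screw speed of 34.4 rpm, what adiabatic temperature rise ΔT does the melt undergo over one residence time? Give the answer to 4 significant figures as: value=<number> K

value=51.59 K

Convert throughput: Q = 297.3 kg/h = 297.3/3600 = 0.0825833 kg/s
t_res = M / Q_s = 7.27 / 0.0825833 = 88.0323 s
D = 101.5 mm = 0.1015 m;  h = 7.40 mm = 0.0074 m;  N = 34.4 rpm / 60 = 0.573333 rev/s
γ̇ = π D N / h = (π)(0.1015)(0.573333) / 0.0074 = 24.7054 s⁻¹
ΔT = η·γ̇²·t_res / (ρ·cp) = 2159 · (24.7054)² · 88.0323 / (956 · 2352) = 51.592 K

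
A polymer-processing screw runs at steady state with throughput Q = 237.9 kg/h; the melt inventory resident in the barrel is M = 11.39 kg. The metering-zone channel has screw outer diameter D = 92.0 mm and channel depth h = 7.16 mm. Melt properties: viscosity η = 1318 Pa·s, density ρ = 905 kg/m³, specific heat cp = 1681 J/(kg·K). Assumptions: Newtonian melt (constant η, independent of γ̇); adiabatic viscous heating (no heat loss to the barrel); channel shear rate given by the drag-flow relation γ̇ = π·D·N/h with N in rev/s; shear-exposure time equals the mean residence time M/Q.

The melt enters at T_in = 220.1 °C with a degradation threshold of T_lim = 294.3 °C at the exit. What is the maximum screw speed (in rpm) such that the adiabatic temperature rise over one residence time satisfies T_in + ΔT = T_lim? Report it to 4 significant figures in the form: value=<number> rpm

Throughput in SI: Q_s = 237.9 kg/h ÷ 3600 s/h = 0.0660833 kg/s
t_res = M / Q_s = 11.39 ÷ 0.0660833 = 172.358 s
Geometry in SI: D = 92.0 mm → 0.092 m, h = 7.16 mm → 0.00716 m
ΔT_a = T_lim − T_in = 294.3 °C − 220.1 °C = 74.2 K
γ̇_max² = ΔT_a·ρ·cp/(η·t_res) = 74.2·905·1681/(1318·172.358) = 496.905 s⁻²
Take the square root: γ̇_max = √(496.905) = 22.2914 s⁻¹
N_max = γ̇_max h / (πD) = 22.2914·0.00716/(π·0.092) = 0.55222 rev/s → ×60 = 33.1332 rpm

value=33.13 rpm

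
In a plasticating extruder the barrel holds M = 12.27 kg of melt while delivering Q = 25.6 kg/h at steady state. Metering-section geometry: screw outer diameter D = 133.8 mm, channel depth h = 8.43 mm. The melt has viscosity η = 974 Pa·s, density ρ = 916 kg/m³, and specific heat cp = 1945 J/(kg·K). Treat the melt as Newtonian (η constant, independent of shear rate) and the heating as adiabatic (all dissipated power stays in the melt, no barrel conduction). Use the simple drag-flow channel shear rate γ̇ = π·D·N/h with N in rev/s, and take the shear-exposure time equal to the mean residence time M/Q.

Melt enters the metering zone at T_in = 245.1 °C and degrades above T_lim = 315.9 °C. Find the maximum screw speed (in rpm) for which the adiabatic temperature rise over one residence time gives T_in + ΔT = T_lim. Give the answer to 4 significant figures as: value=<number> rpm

Q_s = Q / 3600 = 25.6 / 3600 = 0.00711111 kg/s
t_res = M / Q_s = 12.27 / 0.00711111 = 1725.47 s
Geometry in SI: D = 133.8 mm → 0.1338 m, h = 8.43 mm → 0.00843 m
Allowable rise: ΔT_a = T_lim − T_in = 315.9 − 245.1 = 70.8 K
Invert ΔT = ηγ̇²t_res/(ρcp) for γ̇: γ̇_max² = ΔT_a ρ cp / (η t_res) = 70.8·916·1945 / (974·1725.47) = 75.0555 s⁻²
Take the square root: γ̇_max = √(75.0555) = 8.66346 s⁻¹
Solve γ̇ = πDN/h for N: N_max = γ̇_max·h/(π·D) = 8.66346 × 0.00843 / (π × 0.1338) = 0.173745 rev/s = 10.4247 rpm

value=10.42 rpm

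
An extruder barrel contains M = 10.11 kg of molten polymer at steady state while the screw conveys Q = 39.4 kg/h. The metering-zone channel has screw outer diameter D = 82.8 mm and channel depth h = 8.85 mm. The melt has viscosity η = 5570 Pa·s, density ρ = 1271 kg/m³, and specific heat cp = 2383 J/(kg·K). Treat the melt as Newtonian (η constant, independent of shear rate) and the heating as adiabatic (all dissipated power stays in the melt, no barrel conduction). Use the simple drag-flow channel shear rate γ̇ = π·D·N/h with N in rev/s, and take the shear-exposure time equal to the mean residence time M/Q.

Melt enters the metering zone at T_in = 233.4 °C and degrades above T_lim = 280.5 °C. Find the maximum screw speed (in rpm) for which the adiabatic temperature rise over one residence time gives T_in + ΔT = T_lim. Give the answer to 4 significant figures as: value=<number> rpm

value=10.75 rpm

Throughput in SI: Q_s = 39.4 kg/h ÷ 3600 s/h = 0.0109444 kg/s
Mean residence time: t_res = M/Q_s = 10.11 kg / 0.0109444 kg/s = 923.756 s
D = 82.8 mm = 0.0828 m;  h = 8.85 mm = 0.00885 m
ΔT_a = T_lim − T_in = 280.5 °C − 233.4 °C = 47.1 K
γ̇_max² = ΔT_a·ρ·cp / (η·t_res) = [47.1 × 1271 × 2383] / [5570 × 923.756] = 27.7254 s⁻²
γ̇_max = sqrt(27.7254) = 5.26549 s⁻¹
N_max = γ̇_max h / (πD) = 5.26549·0.00885/(π·0.0828) = 0.179144 rev/s → ×60 = 10.7486 rpm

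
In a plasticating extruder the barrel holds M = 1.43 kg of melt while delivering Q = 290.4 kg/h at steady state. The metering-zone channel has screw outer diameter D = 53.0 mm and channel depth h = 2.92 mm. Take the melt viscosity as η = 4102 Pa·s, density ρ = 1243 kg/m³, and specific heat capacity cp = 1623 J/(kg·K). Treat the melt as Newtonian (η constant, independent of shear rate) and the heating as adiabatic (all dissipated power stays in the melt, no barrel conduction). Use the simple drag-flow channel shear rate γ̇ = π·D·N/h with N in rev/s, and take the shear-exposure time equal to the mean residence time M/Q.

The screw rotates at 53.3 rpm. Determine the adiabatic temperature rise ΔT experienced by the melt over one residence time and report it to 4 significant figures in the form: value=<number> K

value=92.49 K

Q_s = Q / 3600 = 290.4 / 3600 = 0.0806667 kg/s
t_res = M / Q_s = 1.43 / 0.0806667 = 17.7273 s
D = 53.0 mm = 0.053 m;  h = 2.92 mm = 0.00292 m;  N = 53.3 rpm / 60 = 0.888333 rev/s
Shear rate: γ̇ = πDN/h = π·0.053·0.888333/0.00292 = 50.6546 s⁻¹
ΔT = η·γ̇²·t_res/(ρ·cp) = [4102 × 50.6546² × 17.7273] / [1243 × 1623] = 92.4881 K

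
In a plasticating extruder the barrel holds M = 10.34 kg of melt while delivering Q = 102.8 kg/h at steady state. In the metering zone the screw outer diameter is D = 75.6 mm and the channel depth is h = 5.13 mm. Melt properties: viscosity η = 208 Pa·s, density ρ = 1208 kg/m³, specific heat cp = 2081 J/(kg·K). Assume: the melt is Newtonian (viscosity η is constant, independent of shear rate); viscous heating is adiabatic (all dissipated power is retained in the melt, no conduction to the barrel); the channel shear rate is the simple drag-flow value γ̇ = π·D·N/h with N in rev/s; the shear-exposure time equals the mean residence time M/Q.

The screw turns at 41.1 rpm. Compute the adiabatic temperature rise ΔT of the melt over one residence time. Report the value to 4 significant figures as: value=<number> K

value=30.13 K

Q_s = Q / 3600 = 102.8 / 3600 = 0.0285556 kg/s
t_res = M / Q_s = 10.34 ÷ 0.0285556 = 362.101 s
D = 75.6 mm = 0.0756 m;  h = 5.13 mm = 0.00513 m;  N = 41.1 rpm / 60 = 0.685 rev/s
γ̇ = π·D·N / h = π · 0.0756 · 0.685 / 0.00513 = 31.7136 s⁻¹
ΔT = η·γ̇²·t_res/(ρ·cp) = [208 × 31.7136² × 362.101] / [1208 × 2081] = 30.1331 K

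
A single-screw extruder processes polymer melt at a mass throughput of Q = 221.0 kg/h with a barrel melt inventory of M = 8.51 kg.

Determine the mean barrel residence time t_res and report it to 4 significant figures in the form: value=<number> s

value=138.6 s

Throughput in SI: Q_s = 221.0 kg/h ÷ 3600 s/h = 0.0613889 kg/s
t_res = M / Q_s = 8.51 ÷ 0.0613889 = 138.624 s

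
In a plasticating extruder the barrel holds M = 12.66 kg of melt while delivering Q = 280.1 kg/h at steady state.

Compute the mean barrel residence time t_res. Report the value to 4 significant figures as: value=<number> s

value=162.7 s

Convert throughput: Q = 280.1 kg/h = 280.1/3600 = 0.0778056 kg/s
t_res = M / Q_s = 12.66 / 0.0778056 = 162.713 s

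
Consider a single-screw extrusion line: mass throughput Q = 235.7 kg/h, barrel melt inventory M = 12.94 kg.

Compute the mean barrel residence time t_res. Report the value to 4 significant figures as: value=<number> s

Q_s = Q / 3600 = 235.7 / 3600 = 0.0654722 kg/s
t_res = M / Q_s = 12.94 / 0.0654722 = 197.641 s

value=197.6 s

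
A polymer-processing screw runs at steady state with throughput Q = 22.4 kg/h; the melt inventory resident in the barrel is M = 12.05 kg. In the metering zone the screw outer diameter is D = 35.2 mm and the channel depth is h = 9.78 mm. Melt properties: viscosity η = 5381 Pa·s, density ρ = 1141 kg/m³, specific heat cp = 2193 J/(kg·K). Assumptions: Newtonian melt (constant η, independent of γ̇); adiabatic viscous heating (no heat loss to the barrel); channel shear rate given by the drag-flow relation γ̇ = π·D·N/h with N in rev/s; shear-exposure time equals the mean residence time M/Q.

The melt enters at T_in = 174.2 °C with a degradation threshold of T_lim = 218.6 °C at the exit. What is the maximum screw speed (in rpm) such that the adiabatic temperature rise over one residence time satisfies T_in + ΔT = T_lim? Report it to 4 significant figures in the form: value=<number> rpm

value=17.33 rpm

Q_s = Q / 3600 = 22.4 / 3600 = 0.00622222 kg/s
t_res = M / Q_s = 12.05 ÷ 0.00622222 = 1936.61 s
Convert to metres: D = 0.0352 m, h = 0.00978 m
ΔT_a = T_lim − T_in = 218.6 °C − 174.2 °C = 44.4 K
Invert ΔT = ηγ̇²t_res/(ρcp) for γ̇: γ̇_max² = ΔT_a ρ cp / (η t_res) = 44.4·1141·2193 / (5381·1936.61) = 10.6611 s⁻²
γ̇_max = sqrt(10.6611) = 3.26514 s⁻¹
N_max = γ̇_max·h / (π·D) = 3.26514 · 0.00978 / (π · 0.0352) = 0.288767 rev/s = 17.326 rpm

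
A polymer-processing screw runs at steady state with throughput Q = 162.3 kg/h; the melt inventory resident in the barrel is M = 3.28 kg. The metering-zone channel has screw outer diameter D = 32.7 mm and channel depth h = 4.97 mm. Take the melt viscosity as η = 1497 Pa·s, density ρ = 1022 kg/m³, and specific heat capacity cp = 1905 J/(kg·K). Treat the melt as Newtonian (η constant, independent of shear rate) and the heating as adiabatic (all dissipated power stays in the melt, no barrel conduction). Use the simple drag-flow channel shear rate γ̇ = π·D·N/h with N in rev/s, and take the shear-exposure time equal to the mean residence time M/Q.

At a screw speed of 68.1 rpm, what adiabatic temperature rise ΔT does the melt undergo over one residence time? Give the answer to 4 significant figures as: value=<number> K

value=30.79 K

Q_s = Q / 3600 = 162.3 / 3600 = 0.0450833 kg/s
t_res = M / Q_s = 3.28 ÷ 0.0450833 = 72.7542 s
D = 32.7 mm = 0.0327 m;  h = 4.97 mm = 0.00497 m;  N = 68.1 rpm / 60 = 1.135 rev/s
γ̇ = π D N / h = (π)(0.0327)(1.135) / 0.00497 = 23.4605 s⁻¹
ΔT = η·γ̇²·t_res/(ρ·cp) = [1497 × 23.4605² × 72.7542] / [1022 × 1905] = 30.7899 K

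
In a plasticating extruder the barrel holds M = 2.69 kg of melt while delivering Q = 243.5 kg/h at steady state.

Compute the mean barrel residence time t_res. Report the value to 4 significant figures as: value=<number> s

value=39.77 s

Convert throughput: Q = 243.5 kg/h = 243.5/3600 = 0.0676389 kg/s
t_res = M / Q_s = 2.69 ÷ 0.0676389 = 39.77 s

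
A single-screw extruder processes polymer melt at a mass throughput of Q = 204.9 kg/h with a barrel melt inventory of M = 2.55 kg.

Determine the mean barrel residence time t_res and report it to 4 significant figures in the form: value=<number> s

Convert throughput: Q = 204.9 kg/h = 204.9/3600 = 0.0569167 kg/s
Mean residence time: t_res = M/Q_s = 2.55 kg / 0.0569167 kg/s = 44.8023 s

value=44.80 s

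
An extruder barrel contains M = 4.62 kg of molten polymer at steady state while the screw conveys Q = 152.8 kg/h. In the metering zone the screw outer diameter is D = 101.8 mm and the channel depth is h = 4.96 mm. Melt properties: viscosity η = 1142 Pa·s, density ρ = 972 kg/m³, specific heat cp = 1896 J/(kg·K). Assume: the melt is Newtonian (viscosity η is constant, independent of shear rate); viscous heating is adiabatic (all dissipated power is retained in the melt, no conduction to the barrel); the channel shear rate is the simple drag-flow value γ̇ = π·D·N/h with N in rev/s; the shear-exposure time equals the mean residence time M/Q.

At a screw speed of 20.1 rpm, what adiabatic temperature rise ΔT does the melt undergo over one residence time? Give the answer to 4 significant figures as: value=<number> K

Q_s = Q / 3600 = 152.8 / 3600 = 0.0424444 kg/s
Mean residence time: t_res = M/Q_s = 4.62 kg / 0.0424444 kg/s = 108.848 s
Convert to SI: D = 0.1018 m, h = 0.00496 m, N = 20.1/60 = 0.335 rev/s
γ̇ = π·D·N / h = π · 0.1018 · 0.335 / 0.00496 = 21.6003 s⁻¹
ΔT = η·γ̇²·t_res / (ρ·cp) = 1142 · (21.6003)² · 108.848 / (972 · 1896) = 31.4705 K

value=31.47 K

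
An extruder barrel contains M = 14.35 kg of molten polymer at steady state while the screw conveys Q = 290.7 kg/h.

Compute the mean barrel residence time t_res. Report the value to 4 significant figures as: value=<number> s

value=177.7 s

Throughput in SI: Q_s = 290.7 kg/h ÷ 3600 s/h = 0.08075 kg/s
t_res = M / Q_s = 14.35 / 0.08075 = 177.709 s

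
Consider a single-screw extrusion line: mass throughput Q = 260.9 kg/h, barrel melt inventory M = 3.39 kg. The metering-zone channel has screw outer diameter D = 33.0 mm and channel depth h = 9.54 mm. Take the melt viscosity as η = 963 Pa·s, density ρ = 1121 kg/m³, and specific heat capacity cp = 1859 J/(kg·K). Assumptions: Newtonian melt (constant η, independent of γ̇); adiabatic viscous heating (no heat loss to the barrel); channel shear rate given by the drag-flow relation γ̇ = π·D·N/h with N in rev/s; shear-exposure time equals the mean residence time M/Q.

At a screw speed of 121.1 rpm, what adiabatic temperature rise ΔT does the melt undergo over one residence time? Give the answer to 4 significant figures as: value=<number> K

value=10.40 K

Q_s = Q / 3600 = 260.9 / 3600 = 0.0724722 kg/s
t_res = M / Q_s = 3.39 ÷ 0.0724722 = 46.7765 s
D = 33.0 mm = 0.033 m;  h = 9.54 mm = 0.00954 m;  N = 121.1 rpm / 60 = 2.01833 rev/s
Shear rate: γ̇ = πDN/h = π·0.033·2.01833/0.00954 = 21.9335 s⁻¹
Adiabatic rise: ΔT = η γ̇² t_res / (ρ cp) = 963·(21.9335)²·46.7765 / (1121·1859) = 10.3989 K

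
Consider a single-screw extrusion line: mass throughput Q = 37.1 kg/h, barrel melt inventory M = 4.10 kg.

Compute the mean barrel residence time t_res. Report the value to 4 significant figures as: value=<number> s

value=397.8 s

Throughput in SI: Q_s = 37.1 kg/h ÷ 3600 s/h = 0.0103056 kg/s
Mean residence time: t_res = M/Q_s = 4.10 kg / 0.0103056 kg/s = 397.844 s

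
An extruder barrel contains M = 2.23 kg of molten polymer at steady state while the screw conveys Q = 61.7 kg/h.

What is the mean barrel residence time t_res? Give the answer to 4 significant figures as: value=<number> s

value=130.1 s

Q_s = Q / 3600 = 61.7 / 3600 = 0.0171389 kg/s
t_res = M / Q_s = 2.23 ÷ 0.0171389 = 130.113 s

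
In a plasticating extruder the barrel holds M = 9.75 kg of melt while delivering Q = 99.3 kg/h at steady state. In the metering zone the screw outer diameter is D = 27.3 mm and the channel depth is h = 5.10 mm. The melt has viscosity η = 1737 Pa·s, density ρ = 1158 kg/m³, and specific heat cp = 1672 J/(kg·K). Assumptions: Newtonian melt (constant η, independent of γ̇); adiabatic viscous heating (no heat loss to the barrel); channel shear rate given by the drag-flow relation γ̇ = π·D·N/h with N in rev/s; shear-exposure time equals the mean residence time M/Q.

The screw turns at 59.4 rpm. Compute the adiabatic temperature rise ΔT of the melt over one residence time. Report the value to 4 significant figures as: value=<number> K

value=87.90 K

Convert throughput: Q = 99.3 kg/h = 99.3/3600 = 0.0275833 kg/s
t_res = M / Q_s = 9.75 ÷ 0.0275833 = 353.474 s
D = 27.3 mm = 0.0273 m;  h = 5.10 mm = 0.0051 m;  N = 59.4 rpm / 60 = 0.99 rev/s
γ̇ = π D N / h = (π)(0.0273)(0.99) / 0.0051 = 16.6486 s⁻¹
ΔT = η·γ̇²·t_res / (ρ·cp) = 1737 · (16.6486)² · 353.474 / (1158 · 1672) = 87.8958 K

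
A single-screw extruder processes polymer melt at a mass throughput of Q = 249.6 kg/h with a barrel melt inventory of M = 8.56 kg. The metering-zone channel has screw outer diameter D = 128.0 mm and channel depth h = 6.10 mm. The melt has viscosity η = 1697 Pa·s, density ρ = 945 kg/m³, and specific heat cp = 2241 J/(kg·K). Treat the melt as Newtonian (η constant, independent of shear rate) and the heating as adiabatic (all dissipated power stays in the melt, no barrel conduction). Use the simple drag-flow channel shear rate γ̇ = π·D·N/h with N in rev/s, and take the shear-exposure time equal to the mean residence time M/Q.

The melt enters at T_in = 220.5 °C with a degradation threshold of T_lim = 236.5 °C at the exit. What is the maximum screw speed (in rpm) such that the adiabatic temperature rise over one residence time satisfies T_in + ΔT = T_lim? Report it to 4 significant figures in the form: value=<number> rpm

Throughput in SI: Q_s = 249.6 kg/h ÷ 3600 s/h = 0.0693333 kg/s
t_res = M / Q_s = 8.56 ÷ 0.0693333 = 123.462 s
Convert to metres: D = 0.128 m, h = 0.0061 m
Allowable rise: ΔT_a = T_lim − T_in = 236.5 − 220.5 = 16 K
Invert ΔT = ηγ̇²t_res/(ρcp) for γ̇: γ̇_max² = ΔT_a ρ cp / (η t_res) = 16·945·2241 / (1697·123.462) = 161.726 s⁻²
Take the square root: γ̇_max = √(161.726) = 12.7172 s⁻¹
N_max = γ̇_max·h / (π·D) = 12.7172 · 0.0061 / (π · 0.128) = 0.192912 rev/s = 11.5747 rpm

value=11.57 rpm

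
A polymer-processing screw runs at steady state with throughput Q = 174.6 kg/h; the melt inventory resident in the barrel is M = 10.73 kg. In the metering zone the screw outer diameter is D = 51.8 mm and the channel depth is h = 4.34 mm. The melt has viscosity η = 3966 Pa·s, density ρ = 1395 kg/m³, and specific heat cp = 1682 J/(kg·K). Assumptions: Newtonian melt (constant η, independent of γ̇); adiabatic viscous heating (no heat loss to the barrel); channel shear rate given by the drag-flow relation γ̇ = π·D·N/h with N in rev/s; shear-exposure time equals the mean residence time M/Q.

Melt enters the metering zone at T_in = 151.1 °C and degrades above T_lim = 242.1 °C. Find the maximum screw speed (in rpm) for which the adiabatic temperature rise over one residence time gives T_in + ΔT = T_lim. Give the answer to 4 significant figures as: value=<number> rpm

Throughput in SI: Q_s = 174.6 kg/h ÷ 3600 s/h = 0.0485 kg/s
t_res = M / Q_s = 10.73 ÷ 0.0485 = 221.237 s
Convert to metres: D = 0.0518 m, h = 0.00434 m
ΔT_a = T_lim − T_in = 242.1 − 151.1 = 91 K
γ̇_max² = ΔT_a·ρ·cp / (η·t_res) = [91 × 1395 × 1682] / [3966 × 221.237] = 243.35 s⁻²
γ̇_max = √243.35 = 15.5997 s⁻¹
Solve γ̇ = πDN/h for N: N_max = γ̇_max·h/(π·D) = 15.5997 × 0.00434 / (π × 0.0518) = 0.416031 rev/s = 24.9619 rpm

value=24.96 rpm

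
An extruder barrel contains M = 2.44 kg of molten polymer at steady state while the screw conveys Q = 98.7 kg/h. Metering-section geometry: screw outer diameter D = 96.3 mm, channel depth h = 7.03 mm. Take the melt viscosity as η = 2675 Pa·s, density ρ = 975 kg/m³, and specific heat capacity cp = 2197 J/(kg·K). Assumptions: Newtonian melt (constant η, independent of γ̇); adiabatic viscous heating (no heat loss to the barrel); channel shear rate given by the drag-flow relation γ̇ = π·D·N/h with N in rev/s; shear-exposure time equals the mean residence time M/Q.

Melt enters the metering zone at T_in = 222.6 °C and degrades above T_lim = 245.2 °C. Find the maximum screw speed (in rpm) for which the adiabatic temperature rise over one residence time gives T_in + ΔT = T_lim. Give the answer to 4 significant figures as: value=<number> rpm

value=19.88 rpm

Convert throughput: Q = 98.7 kg/h = 98.7/3600 = 0.0274167 kg/s
Mean residence time: t_res = M/Q_s = 2.44 kg / 0.0274167 kg/s = 88.997 s
D = 96.3 mm = 0.0963 m;  h = 7.03 mm = 0.00703 m
ΔT_a = T_lim − T_in = 245.2 °C − 222.6 °C = 22.6 K
γ̇_max² = ΔT_a·ρ·cp / (η·t_res) = [22.6 × 975 × 2197] / [2675 × 88.997] = 203.35 s⁻²
γ̇_max = √203.35 = 14.2601 s⁻¹
N_max = γ̇_max h / (πD) = 14.2601·0.00703/(π·0.0963) = 0.331361 rev/s → ×60 = 19.8817 rpm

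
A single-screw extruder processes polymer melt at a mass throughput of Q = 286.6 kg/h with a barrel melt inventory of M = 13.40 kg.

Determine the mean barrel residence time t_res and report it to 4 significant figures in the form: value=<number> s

Convert throughput: Q = 286.6 kg/h = 286.6/3600 = 0.0796111 kg/s
t_res = M / Q_s = 13.40 / 0.0796111 = 168.318 s

value=168.3 s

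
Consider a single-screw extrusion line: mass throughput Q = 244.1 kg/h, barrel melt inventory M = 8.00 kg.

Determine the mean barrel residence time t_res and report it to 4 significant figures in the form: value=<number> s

value=118.0 s

Q_s = Q / 3600 = 244.1 / 3600 = 0.0678056 kg/s
t_res = M / Q_s = 8.00 ÷ 0.0678056 = 117.984 s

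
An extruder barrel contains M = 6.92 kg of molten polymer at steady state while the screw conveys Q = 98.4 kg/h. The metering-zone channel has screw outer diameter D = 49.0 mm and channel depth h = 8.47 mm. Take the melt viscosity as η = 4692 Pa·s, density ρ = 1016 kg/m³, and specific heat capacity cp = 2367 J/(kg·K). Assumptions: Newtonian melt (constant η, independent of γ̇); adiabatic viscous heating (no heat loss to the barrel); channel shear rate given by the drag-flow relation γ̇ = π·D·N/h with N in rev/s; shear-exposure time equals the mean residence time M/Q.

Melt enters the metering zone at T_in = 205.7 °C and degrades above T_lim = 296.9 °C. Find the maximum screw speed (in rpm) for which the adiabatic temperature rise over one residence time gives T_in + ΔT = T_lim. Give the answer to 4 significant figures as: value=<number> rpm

value=44.86 rpm

Convert throughput: Q = 98.4 kg/h = 98.4/3600 = 0.0273333 kg/s
t_res = M / Q_s = 6.92 ÷ 0.0273333 = 253.171 s
Geometry in SI: D = 49.0 mm → 0.049 m, h = 8.47 mm → 0.00847 m
ΔT_a = T_lim − T_in = 296.9 °C − 205.7 °C = 91.2 K
Invert ΔT = ηγ̇²t_res/(ρcp) for γ̇: γ̇_max² = ΔT_a ρ cp / (η t_res) = 91.2·1016·2367 / (4692·253.171) = 184.636 s⁻²
γ̇_max = sqrt(184.636) = 13.5881 s⁻¹
Solve γ̇ = πDN/h for N: N_max = γ̇_max·h/(π·D) = 13.5881 × 0.00847 / (π × 0.049) = 0.747644 rev/s = 44.8587 rpm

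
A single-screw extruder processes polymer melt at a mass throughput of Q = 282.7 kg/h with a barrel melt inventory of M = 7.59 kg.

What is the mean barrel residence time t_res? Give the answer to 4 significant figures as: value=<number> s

Throughput in SI: Q_s = 282.7 kg/h ÷ 3600 s/h = 0.0785278 kg/s
t_res = M / Q_s = 7.59 / 0.0785278 = 96.6537 s

value=96.65 s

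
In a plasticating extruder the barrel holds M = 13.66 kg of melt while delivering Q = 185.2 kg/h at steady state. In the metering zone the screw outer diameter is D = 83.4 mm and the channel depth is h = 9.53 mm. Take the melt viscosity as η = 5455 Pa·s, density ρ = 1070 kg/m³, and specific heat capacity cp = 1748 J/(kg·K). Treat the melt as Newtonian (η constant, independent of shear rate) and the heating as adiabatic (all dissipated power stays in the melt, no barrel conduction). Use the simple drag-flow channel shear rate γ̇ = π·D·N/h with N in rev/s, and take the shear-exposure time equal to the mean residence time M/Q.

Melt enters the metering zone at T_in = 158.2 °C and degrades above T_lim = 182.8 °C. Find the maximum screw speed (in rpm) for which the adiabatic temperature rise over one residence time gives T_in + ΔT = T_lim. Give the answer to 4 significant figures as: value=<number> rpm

value=12.30 rpm

Convert throughput: Q = 185.2 kg/h = 185.2/3600 = 0.0514444 kg/s
Mean residence time: t_res = M/Q_s = 13.66 kg / 0.0514444 kg/s = 265.529 s
D = 83.4 mm = 0.0834 m;  h = 9.53 mm = 0.00953 m
Allowable rise: ΔT_a = T_lim − T_in = 182.8 − 158.2 = 24.6 K
γ̇_max² = ΔT_a·ρ·cp / (η·t_res) = [24.6 × 1070 × 1748] / [5455 × 265.529] = 31.7653 s⁻²
γ̇_max = sqrt(31.7653) = 5.63607 s⁻¹
Solve γ̇ = πDN/h for N: N_max = γ̇_max·h/(π·D) = 5.63607 × 0.00953 / (π × 0.0834) = 0.205 rev/s = 12.3 rpm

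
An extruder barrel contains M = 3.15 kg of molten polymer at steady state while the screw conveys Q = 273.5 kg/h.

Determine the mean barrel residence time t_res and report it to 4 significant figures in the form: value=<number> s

Q_s = Q / 3600 = 273.5 / 3600 = 0.0759722 kg/s
t_res = M / Q_s = 3.15 / 0.0759722 = 41.4625 s

value=41.46 s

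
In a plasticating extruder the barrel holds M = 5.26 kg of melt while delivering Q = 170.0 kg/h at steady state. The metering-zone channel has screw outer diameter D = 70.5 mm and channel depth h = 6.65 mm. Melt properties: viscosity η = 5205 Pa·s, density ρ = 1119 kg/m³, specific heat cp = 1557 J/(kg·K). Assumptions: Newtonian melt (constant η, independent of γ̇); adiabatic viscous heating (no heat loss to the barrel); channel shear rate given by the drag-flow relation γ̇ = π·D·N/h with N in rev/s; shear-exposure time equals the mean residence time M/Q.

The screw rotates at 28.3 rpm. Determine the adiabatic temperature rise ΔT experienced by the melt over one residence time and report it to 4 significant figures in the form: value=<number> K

value=82.12 K

Throughput in SI: Q_s = 170.0 kg/h ÷ 3600 s/h = 0.0472222 kg/s
t_res = M / Q_s = 5.26 ÷ 0.0472222 = 111.388 s
D = 70.5 mm = 0.0705 m;  h = 6.65 mm = 0.00665 m;  N = 28.3 rpm / 60 = 0.471667 rev/s
Shear rate: γ̇ = πDN/h = π·0.0705·0.471667/0.00665 = 15.7091 s⁻¹
ΔT = η·γ̇²·t_res/(ρ·cp) = [5205 × 15.7091² × 111.388] / [1119 × 1557] = 82.1195 K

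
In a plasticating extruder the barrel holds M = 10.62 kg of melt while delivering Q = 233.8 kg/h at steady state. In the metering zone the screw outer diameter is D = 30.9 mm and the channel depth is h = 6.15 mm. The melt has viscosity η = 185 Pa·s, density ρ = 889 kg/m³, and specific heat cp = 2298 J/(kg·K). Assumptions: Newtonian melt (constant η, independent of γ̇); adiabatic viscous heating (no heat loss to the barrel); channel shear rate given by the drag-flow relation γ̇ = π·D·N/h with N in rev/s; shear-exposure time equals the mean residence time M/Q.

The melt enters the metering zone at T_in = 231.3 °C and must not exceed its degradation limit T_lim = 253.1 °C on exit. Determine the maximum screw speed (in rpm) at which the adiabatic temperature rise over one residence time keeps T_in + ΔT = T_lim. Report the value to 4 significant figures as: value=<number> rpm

value=145.8 rpm

Throughput in SI: Q_s = 233.8 kg/h ÷ 3600 s/h = 0.0649444 kg/s
Mean residence time: t_res = M/Q_s = 10.62 kg / 0.0649444 kg/s = 163.524 s
D = 30.9 mm = 0.0309 m;  h = 6.15 mm = 0.00615 m
ΔT_a = T_lim − T_in = 253.1 °C − 231.3 °C = 21.8 K
γ̇_max² = ΔT_a·ρ·cp / (η·t_res) = [21.8 × 889 × 2298] / [185 × 163.524] = 1472.16 s⁻²
γ̇_max = sqrt(1472.16) = 38.3687 s⁻¹
Solve γ̇ = πDN/h for N: N_max = γ̇_max·h/(π·D) = 38.3687 × 0.00615 / (π × 0.0309) = 2.43077 rev/s = 145.846 rpm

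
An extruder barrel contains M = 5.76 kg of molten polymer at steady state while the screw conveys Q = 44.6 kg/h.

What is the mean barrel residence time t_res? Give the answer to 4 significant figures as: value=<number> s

value=464.9 s

Throughput in SI: Q_s = 44.6 kg/h ÷ 3600 s/h = 0.0123889 kg/s
t_res = M / Q_s = 5.76 ÷ 0.0123889 = 464.933 s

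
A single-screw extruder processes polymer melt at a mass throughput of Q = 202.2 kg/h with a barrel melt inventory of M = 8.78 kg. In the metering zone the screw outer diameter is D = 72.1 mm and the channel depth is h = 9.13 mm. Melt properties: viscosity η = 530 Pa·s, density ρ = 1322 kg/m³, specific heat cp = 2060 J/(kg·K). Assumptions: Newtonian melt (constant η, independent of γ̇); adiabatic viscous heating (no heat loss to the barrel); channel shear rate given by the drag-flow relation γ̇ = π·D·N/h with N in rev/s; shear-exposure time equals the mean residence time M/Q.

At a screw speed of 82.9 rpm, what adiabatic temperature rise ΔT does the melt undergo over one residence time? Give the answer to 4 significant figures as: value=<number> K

Q_s = Q / 3600 = 202.2 / 3600 = 0.0561667 kg/s
t_res = M / Q_s = 8.78 / 0.0561667 = 156.32 s
Geometry in metres: D = 72.1 mm → 0.0721 m, h = 9.13 mm → 0.00913 m; screw speed N = 82.9 rpm = 1.38167 rev/s
γ̇ = π·D·N / h = π · 0.0721 · 1.38167 / 0.00913 = 34.2782 s⁻¹
ΔT = η·γ̇²·t_res / (ρ·cp) = 530 · (34.2782)² · 156.32 / (1322 · 2060) = 35.7461 K

value=35.75 K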